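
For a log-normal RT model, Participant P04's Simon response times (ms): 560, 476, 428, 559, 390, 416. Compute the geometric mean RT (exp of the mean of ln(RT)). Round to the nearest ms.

ln(RT): 6.3279, 6.1654, 6.0591, 6.3261, 5.9661, 6.0307
Mean ln(RT) = 36.8755/6 = 6.14591
Geometric mean = exp(6.14591) = 466.80 ms

467 ms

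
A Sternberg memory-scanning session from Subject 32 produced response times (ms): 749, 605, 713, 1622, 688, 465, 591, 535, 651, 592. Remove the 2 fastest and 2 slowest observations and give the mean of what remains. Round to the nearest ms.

640 ms

Sorted: 465, 535, 591, 592, 605, 651, 688, 713, 749, 1622
Drop lowest 2 (465, 535) and highest 2 (749, 1622)
Remaining (n=6): Σ = 3840, mean = 3840/6 = 640.000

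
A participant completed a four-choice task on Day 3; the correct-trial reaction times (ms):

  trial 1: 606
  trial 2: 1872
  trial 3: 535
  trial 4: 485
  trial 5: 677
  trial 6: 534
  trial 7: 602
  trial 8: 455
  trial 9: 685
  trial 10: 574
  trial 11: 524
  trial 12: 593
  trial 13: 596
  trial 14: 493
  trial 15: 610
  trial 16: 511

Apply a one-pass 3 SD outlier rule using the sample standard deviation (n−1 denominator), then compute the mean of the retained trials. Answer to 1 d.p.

n = 16, ΣRT = 10352, M = 647.000
Σ(x−M)² = 1664652.00; s = √(1664652.00/15) = 333.132
Cutoffs: 647.000 ± 3·333.132 → [-352.4, 1646.4]
Outside: 1872 → excluded.
Retained (n=15): Σ = 8480, mean = 8480/15 = 565.333

565.3 ms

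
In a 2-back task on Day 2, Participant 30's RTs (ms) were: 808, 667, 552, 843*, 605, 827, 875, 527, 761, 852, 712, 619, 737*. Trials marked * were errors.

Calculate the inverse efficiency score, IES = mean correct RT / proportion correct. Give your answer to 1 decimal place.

Correct trials (n=11): 808, 667, 552, 605, 827, 875, 527, 761, 852, 712, 619
Mean correct RT = 7805/11 = 709.5455 ms
Proportion correct = 11/13
IES = 709.5455 / (11/13) = 838.554 ms

838.6 ms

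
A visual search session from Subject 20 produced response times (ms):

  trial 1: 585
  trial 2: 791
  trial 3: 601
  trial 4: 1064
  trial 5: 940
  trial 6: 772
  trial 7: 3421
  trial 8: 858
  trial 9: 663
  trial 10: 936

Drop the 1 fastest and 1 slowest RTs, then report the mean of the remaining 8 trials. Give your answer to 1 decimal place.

828.1 ms

Sorted: 585, 601, 663, 772, 791, 858, 936, 940, 1064, 3421
Drop lowest 1 (585) and highest 1 (3421)
Remaining (n=8): Σ = 6625, mean = 6625/8 = 828.125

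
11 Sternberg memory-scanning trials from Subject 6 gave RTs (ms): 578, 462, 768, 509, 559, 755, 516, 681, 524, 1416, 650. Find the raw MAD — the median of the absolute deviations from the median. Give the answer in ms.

72 ms

Sorted: 462, 509, 516, 524, 559, 578, 650, 681, 755, 768, 1416 → median = 578
|x − 578|: 0, 116, 190, 69, 19, 177, 62, 103, 54, 838, 72
Sorted deviations: 0, 19, 54, 62, 69, 72, 103, 116, 177, 190, 838 → MAD = 72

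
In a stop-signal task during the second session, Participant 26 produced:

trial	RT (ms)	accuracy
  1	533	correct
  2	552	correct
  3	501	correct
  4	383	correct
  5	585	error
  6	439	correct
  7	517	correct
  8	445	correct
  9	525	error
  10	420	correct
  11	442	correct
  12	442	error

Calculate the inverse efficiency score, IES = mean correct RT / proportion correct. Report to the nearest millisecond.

Correct trials (n=9): 533, 552, 501, 383, 439, 517, 445, 420, 442
Mean correct RT = 4232/9 = 470.2222 ms
Proportion correct = 9/12
IES = 470.2222 / (9/12) = 626.963 ms

627 ms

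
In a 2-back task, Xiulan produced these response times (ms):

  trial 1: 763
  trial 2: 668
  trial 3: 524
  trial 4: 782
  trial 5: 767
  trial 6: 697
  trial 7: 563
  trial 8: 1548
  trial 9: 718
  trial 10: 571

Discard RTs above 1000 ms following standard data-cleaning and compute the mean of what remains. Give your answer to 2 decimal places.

672.56 ms

Excluded: 1548
Retained (n=9): Σ = 6053
Mean = 6053/9 = 672.5556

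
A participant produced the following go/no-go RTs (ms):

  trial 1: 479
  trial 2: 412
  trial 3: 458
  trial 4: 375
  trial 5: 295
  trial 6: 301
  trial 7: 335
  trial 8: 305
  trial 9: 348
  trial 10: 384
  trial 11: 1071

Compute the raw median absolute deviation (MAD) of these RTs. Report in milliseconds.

Sorted: 295, 301, 305, 335, 348, 375, 384, 412, 458, 479, 1071 → median = 375
|x − 375|: 104, 37, 83, 0, 80, 74, 40, 70, 27, 9, 696
Sorted deviations: 0, 9, 27, 37, 40, 70, 74, 80, 83, 104, 696 → MAD = 70

70 ms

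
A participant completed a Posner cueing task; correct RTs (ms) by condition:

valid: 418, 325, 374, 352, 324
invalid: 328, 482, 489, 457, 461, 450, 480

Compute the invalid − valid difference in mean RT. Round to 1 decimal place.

91.0 ms

M(valid) = 1793/5 = 358.600
M(invalid) = 3147/7 = 449.571
Difference = 449.571 − 358.600 = 90.971 ms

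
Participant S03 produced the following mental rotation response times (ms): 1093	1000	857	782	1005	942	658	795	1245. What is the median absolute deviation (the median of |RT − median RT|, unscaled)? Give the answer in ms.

147 ms

Sorted: 658, 782, 795, 857, 942, 1000, 1005, 1093, 1245 → median = 942
|x − 942|: 151, 58, 85, 160, 63, 0, 284, 147, 303
Sorted deviations: 0, 58, 63, 85, 147, 151, 160, 284, 303 → MAD = 147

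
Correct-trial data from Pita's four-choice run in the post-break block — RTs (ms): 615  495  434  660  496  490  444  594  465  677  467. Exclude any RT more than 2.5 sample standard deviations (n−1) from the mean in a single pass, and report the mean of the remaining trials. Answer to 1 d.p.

530.6 ms

n = 11, ΣRT = 5837, M = 530.636
Σ(x−M)² = 78612.55; s = √(78612.55/10) = 88.664
Cutoffs: 530.636 ± 2.5·88.664 → [309.0, 752.3]
No RTs fall outside the cutoffs; all 11 retained. Mean = 5837/11 = 530.636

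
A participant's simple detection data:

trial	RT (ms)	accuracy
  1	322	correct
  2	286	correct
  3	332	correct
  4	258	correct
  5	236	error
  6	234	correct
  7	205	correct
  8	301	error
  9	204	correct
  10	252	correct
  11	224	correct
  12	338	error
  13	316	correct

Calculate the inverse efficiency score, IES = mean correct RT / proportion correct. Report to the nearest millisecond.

342 ms

Correct trials (n=10): 322, 286, 332, 258, 234, 205, 204, 252, 224, 316
Mean correct RT = 2633/10 = 263.3000 ms
Proportion correct = 10/13
IES = 263.3000 / (10/13) = 342.290 ms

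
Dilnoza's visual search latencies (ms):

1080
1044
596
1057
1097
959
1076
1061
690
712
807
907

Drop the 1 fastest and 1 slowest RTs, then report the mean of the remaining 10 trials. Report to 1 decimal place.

939.3 ms

Sorted: 596, 690, 712, 807, 907, 959, 1044, 1057, 1061, 1076, 1080, 1097
Drop lowest 1 (596) and highest 1 (1097)
Remaining (n=10): Σ = 9393, mean = 9393/10 = 939.300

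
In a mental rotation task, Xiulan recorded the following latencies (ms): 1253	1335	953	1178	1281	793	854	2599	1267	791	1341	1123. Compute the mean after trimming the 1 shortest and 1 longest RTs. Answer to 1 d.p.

1137.8 ms

Sorted: 791, 793, 854, 953, 1123, 1178, 1253, 1267, 1281, 1335, 1341, 2599
Drop lowest 1 (791) and highest 1 (2599)
Remaining (n=10): Σ = 11378, mean = 11378/10 = 1137.800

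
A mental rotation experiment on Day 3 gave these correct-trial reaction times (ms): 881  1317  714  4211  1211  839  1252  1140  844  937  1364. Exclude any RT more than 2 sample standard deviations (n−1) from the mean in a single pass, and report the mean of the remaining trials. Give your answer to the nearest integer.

1050 ms

n = 11, ΣRT = 14710, M = 1337.273
Σ(x−M)² = 9570032.18; s = √(9570032.18/10) = 978.265
Cutoffs: 1337.273 ± 2·978.265 → [-619.3, 3293.8]
Outside: 4211 → excluded.
Retained (n=10): Σ = 10499, mean = 10499/10 = 1049.900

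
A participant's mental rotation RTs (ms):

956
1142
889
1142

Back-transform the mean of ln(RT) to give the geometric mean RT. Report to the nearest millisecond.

1026 ms

ln(RT): 6.8628, 7.0405, 6.7901, 7.0405
Mean ln(RT) = 27.7339/4 = 6.93348
Geometric mean = exp(6.93348) = 1026.06 ms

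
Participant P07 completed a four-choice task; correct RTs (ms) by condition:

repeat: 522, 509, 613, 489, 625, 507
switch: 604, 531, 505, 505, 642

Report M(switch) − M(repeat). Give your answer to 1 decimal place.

M(repeat) = 3265/6 = 544.167
M(switch) = 2787/5 = 557.400
Difference = 557.400 − 544.167 = 13.233 ms

13.2 ms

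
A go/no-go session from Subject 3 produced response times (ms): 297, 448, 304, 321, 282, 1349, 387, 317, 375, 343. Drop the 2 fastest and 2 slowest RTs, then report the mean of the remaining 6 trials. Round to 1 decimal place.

Sorted: 282, 297, 304, 317, 321, 343, 375, 387, 448, 1349
Drop lowest 2 (282, 297) and highest 2 (448, 1349)
Remaining (n=6): Σ = 2047, mean = 2047/6 = 341.167

341.2 ms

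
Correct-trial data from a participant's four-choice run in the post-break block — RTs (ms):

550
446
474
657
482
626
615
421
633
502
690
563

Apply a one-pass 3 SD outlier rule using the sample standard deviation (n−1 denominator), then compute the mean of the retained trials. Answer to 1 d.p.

n = 12, ΣRT = 6659, M = 554.917
Σ(x−M)² = 87978.92; s = √(87978.92/11) = 89.432
Cutoffs: 554.917 ± 3·89.432 → [286.6, 823.2]
No RTs fall outside the cutoffs; all 12 retained. Mean = 6659/12 = 554.917

554.9 ms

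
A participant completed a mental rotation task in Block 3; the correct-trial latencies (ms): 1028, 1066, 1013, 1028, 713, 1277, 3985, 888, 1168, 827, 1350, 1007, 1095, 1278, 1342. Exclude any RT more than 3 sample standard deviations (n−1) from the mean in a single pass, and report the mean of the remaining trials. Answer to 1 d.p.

n = 15, ΣRT = 19065, M = 1271.000
Σ(x−M)² = 8370320.00; s = √(8370320.00/14) = 773.227
Cutoffs: 1271.000 ± 3·773.227 → [-1048.7, 3590.7]
Outside: 3985 → excluded.
Retained (n=14): Σ = 15080, mean = 15080/14 = 1077.143

1077.1 ms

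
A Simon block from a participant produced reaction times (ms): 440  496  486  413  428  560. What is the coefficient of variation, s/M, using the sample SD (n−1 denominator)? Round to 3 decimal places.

n = 6, Σ = 2823, M = 470.5000
Σ(x−M)² = 14943.500; s = √(14943.500/5) = 54.6690
CV = 54.6690 / 470.5000 = 0.11619

0.116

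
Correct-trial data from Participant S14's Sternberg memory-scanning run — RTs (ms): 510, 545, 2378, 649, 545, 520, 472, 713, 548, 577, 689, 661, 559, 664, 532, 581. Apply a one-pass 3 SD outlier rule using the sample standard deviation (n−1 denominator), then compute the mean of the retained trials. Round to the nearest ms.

n = 16, ΣRT = 11143, M = 696.438
Σ(x−M)² = 3090221.94; s = √(3090221.94/15) = 453.889
Cutoffs: 696.438 ± 3·453.889 → [-665.2, 2058.1]
Outside: 2378 → excluded.
Retained (n=15): Σ = 8765, mean = 8765/15 = 584.333

584 ms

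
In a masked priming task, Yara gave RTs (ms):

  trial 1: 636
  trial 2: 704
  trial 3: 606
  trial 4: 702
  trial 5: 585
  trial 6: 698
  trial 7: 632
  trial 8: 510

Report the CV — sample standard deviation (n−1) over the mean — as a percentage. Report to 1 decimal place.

10.7%

n = 8, Σ = 5073, M = 634.1250
Σ(x−M)² = 32188.875; s = √(32188.875/7) = 67.8116
CV = 67.8116 / 634.1250 = 0.10694 = 10.694%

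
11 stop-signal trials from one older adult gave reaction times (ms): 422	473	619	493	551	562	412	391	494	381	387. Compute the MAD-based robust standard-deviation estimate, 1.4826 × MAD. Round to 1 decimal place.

115.6 ms

Sorted: 381, 387, 391, 412, 422, 473, 493, 494, 551, 562, 619 → median = 473
|x − 473| sorted: 0, 20, 21, 51, 61, 78, 82, 86, 89, 92, 146 → MAD = 78
Robust SD ≈ 1.4826 × 78 = 115.643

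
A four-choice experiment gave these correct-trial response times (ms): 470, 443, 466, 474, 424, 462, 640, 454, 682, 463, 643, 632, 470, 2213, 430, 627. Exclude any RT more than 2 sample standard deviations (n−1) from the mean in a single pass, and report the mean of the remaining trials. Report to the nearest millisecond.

519 ms

n = 16, ΣRT = 9993, M = 624.562
Σ(x−M)² = 2815327.94; s = √(2815327.94/15) = 433.230
Cutoffs: 624.562 ± 2·433.230 → [-241.9, 1491.0]
Outside: 2213 → excluded.
Retained (n=15): Σ = 7780, mean = 7780/15 = 518.667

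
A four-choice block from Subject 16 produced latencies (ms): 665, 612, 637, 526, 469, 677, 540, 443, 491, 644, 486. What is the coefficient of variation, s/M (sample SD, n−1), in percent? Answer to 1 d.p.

15.3%

n = 11, Σ = 6190, M = 562.7273
Σ(x−M)² = 74084.182; s = √(74084.182/10) = 86.0722
CV = 86.0722 / 562.7273 = 0.15296 = 15.296%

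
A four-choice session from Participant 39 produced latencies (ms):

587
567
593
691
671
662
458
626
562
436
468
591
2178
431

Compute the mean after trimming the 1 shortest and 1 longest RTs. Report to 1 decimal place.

Sorted: 431, 436, 458, 468, 562, 567, 587, 591, 593, 626, 662, 671, 691, 2178
Drop lowest 1 (431) and highest 1 (2178)
Remaining (n=12): Σ = 6912, mean = 6912/12 = 576.000

576.0 ms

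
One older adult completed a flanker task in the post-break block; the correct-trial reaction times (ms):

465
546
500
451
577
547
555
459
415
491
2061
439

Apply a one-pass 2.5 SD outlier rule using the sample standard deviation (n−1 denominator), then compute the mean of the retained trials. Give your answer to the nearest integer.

n = 12, ΣRT = 7506, M = 625.500
Σ(x−M)² = 2277331.00; s = √(2277331.00/11) = 455.006
Cutoffs: 625.500 ± 2.5·455.006 → [-512.0, 1763.0]
Outside: 2061 → excluded.
Retained (n=11): Σ = 5445, mean = 5445/11 = 495.000

495 ms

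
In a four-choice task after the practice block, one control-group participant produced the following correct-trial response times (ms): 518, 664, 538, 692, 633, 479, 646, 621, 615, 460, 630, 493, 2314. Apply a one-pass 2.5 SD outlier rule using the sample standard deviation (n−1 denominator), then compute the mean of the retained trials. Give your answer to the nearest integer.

n = 13, ΣRT = 9303, M = 715.615
Σ(x−M)² = 2837615.08; s = √(2837615.08/12) = 486.280
Cutoffs: 715.615 ± 2.5·486.280 → [-500.1, 1931.3]
Outside: 2314 → excluded.
Retained (n=12): Σ = 6989, mean = 6989/12 = 582.417

582 ms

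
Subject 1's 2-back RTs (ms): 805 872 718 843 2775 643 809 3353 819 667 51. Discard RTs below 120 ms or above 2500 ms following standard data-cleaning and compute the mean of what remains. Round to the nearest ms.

Excluded: 51, 2775, 3353
Retained (n=8): Σ = 6176
Mean = 6176/8 = 772.0000

772 ms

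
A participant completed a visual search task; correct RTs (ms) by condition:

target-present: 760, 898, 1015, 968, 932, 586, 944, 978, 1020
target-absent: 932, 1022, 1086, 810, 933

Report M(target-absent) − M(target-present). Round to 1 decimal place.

56.5 ms

M(target-present) = 8101/9 = 900.111
M(target-absent) = 4783/5 = 956.600
Difference = 956.600 − 900.111 = 56.489 ms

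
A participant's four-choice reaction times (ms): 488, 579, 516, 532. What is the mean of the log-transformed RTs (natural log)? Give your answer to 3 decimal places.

ln(RT): 6.1903, 6.3613, 6.2461, 6.2766
Σ ln(RT) = 25.0744
Mean = 25.0744/4 = 6.26859

6.269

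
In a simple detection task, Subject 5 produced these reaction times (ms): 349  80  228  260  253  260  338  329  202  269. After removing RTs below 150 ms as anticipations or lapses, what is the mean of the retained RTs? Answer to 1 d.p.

276.4 ms

Excluded: 80
Retained (n=9): Σ = 2488
Mean = 2488/9 = 276.4444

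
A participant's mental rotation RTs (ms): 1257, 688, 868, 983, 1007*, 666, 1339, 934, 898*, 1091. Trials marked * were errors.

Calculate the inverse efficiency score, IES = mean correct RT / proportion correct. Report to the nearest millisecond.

Correct trials (n=8): 1257, 688, 868, 983, 666, 1339, 934, 1091
Mean correct RT = 7826/8 = 978.2500 ms
Proportion correct = 8/10
IES = 978.2500 / (8/10) = 1222.812 ms

1223 ms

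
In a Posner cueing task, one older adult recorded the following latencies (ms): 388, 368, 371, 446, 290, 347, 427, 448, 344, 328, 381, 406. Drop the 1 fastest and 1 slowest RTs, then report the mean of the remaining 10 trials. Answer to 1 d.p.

380.6 ms

Sorted: 290, 328, 344, 347, 368, 371, 381, 388, 406, 427, 446, 448
Drop lowest 1 (290) and highest 1 (448)
Remaining (n=10): Σ = 3806, mean = 3806/10 = 380.600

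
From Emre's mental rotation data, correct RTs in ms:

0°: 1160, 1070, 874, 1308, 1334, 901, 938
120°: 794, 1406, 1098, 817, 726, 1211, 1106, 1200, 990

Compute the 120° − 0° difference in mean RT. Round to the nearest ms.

-45 ms

M(0°) = 7585/7 = 1083.571
M(120°) = 9348/9 = 1038.667
Difference = 1038.667 − 1083.571 = -44.905 ms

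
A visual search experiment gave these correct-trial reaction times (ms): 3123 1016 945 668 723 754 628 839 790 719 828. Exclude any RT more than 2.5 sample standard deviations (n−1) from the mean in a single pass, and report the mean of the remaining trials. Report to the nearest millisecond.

n = 11, ΣRT = 11033, M = 1003.000
Σ(x−M)² = 5074730.00; s = √(5074730.00/10) = 712.371
Cutoffs: 1003.000 ± 2.5·712.371 → [-777.9, 2783.9]
Outside: 3123 → excluded.
Retained (n=10): Σ = 7910, mean = 7910/10 = 791.000

791 ms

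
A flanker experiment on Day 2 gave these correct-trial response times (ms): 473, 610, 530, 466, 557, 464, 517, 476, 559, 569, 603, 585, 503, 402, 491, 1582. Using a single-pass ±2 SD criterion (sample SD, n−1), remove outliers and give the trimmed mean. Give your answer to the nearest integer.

520 ms

n = 16, ΣRT = 9387, M = 586.688
Σ(x−M)² = 1106553.44; s = √(1106553.44/15) = 271.607
Cutoffs: 586.688 ± 2·271.607 → [43.5, 1129.9]
Outside: 1582 → excluded.
Retained (n=15): Σ = 7805, mean = 7805/15 = 520.333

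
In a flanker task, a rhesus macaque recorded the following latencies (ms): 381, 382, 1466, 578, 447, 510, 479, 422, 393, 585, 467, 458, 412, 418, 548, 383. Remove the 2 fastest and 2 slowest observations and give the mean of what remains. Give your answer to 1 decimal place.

459.6 ms

Sorted: 381, 382, 383, 393, 412, 418, 422, 447, 458, 467, 479, 510, 548, 578, 585, 1466
Drop lowest 2 (381, 382) and highest 2 (585, 1466)
Remaining (n=12): Σ = 5515, mean = 5515/12 = 459.583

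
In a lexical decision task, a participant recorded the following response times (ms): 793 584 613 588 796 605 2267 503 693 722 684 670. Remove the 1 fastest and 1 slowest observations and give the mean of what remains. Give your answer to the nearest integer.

Sorted: 503, 584, 588, 605, 613, 670, 684, 693, 722, 793, 796, 2267
Drop lowest 1 (503) and highest 1 (2267)
Remaining (n=10): Σ = 6748, mean = 6748/10 = 674.800

675 ms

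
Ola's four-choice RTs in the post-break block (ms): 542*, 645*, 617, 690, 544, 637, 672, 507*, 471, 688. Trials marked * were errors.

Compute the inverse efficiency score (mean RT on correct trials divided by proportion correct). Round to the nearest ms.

881 ms

Correct trials (n=7): 617, 690, 544, 637, 672, 471, 688
Mean correct RT = 4319/7 = 617.0000 ms
Proportion correct = 7/10
IES = 617.0000 / (7/10) = 881.429 ms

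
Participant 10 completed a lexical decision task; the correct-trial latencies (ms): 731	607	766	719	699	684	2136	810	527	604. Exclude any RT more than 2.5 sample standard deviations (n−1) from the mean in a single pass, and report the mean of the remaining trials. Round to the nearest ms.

683 ms

n = 10, ΣRT = 8283, M = 828.300
Σ(x−M)² = 1963316.10; s = √(1963316.10/9) = 467.061
Cutoffs: 828.300 ± 2.5·467.061 → [-339.4, 1996.0]
Outside: 2136 → excluded.
Retained (n=9): Σ = 6147, mean = 6147/9 = 683.000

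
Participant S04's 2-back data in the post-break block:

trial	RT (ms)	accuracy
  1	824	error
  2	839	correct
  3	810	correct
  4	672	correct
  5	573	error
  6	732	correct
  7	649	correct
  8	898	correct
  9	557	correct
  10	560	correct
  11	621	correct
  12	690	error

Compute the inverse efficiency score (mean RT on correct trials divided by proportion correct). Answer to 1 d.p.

939.0 ms

Correct trials (n=9): 839, 810, 672, 732, 649, 898, 557, 560, 621
Mean correct RT = 6338/9 = 704.2222 ms
Proportion correct = 9/12
IES = 704.2222 / (9/12) = 938.963 ms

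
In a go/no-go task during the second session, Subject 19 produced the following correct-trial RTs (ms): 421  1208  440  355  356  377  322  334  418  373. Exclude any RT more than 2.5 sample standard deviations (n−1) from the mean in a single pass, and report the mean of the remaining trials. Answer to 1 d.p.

377.3 ms

n = 10, ΣRT = 4604, M = 460.400
Σ(x−M)² = 634406.40; s = √(634406.40/9) = 265.499
Cutoffs: 460.400 ± 2.5·265.499 → [-203.3, 1124.1]
Outside: 1208 → excluded.
Retained (n=9): Σ = 3396, mean = 3396/9 = 377.333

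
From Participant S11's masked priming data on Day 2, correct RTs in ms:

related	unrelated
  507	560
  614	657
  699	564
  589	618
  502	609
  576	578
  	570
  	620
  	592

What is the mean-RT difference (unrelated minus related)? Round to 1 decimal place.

15.3 ms

M(related) = 3487/6 = 581.167
M(unrelated) = 5368/9 = 596.444
Difference = 596.444 − 581.167 = 15.278 ms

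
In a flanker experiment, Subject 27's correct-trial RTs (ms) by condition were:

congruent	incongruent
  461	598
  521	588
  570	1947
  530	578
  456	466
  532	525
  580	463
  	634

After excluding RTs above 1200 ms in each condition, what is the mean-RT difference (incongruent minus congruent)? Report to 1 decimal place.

incongruent: exclude 1947
M(congruent) = 3650/7 = 521.429
M(incongruent) = 3852/7 = 550.286
Difference = 550.286 − 521.429 = 28.857 ms

28.9 ms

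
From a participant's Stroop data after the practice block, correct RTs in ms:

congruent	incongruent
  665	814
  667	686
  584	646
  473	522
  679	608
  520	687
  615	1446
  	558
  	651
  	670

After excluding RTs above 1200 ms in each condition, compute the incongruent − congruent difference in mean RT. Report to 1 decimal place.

48.7 ms

incongruent: exclude 1446
M(congruent) = 4203/7 = 600.429
M(incongruent) = 5842/9 = 649.111
Difference = 649.111 − 600.429 = 48.683 ms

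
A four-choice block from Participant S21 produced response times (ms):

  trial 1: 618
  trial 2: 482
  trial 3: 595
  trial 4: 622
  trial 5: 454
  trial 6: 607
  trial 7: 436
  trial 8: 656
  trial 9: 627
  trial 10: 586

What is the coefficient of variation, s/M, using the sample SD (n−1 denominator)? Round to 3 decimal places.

0.140

n = 10, Σ = 5683, M = 568.3000
Σ(x−M)² = 57030.100; s = √(57030.100/9) = 79.6033
CV = 79.6033 / 568.3000 = 0.14007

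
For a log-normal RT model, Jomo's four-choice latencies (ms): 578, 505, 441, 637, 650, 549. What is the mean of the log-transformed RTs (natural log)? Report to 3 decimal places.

6.319

ln(RT): 6.3596, 6.2246, 6.0890, 6.4568, 6.4770, 6.3081
Σ ln(RT) = 37.9150
Mean = 37.9150/6 = 6.31917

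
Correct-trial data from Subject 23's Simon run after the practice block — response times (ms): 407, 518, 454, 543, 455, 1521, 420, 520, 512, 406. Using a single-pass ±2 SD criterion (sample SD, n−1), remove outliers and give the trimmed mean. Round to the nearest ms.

471 ms

n = 10, ΣRT = 5756, M = 575.600
Σ(x−M)² = 1016030.40; s = √(1016030.40/9) = 335.994
Cutoffs: 575.600 ± 2·335.994 → [-96.4, 1247.6]
Outside: 1521 → excluded.
Retained (n=9): Σ = 4235, mean = 4235/9 = 470.556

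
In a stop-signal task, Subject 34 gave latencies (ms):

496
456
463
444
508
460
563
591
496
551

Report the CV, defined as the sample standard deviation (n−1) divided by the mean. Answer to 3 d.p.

0.100

n = 10, Σ = 5028, M = 502.8000
Σ(x−M)² = 22909.600; s = √(22909.600/9) = 50.4531
CV = 50.4531 / 502.8000 = 0.10034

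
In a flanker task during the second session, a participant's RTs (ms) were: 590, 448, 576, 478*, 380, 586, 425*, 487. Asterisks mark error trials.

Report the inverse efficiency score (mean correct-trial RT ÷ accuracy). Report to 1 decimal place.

681.6 ms

Correct trials (n=6): 590, 448, 576, 380, 586, 487
Mean correct RT = 3067/6 = 511.1667 ms
Proportion correct = 6/8
IES = 511.1667 / (6/8) = 681.556 ms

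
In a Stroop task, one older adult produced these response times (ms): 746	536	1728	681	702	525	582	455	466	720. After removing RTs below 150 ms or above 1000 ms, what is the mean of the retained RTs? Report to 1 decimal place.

601.4 ms

Excluded: 1728
Retained (n=9): Σ = 5413
Mean = 5413/9 = 601.4444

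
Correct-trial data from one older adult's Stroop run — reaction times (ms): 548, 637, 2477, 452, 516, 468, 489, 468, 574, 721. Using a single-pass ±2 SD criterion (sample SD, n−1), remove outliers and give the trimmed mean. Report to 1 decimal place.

n = 10, ΣRT = 7350, M = 735.000
Σ(x−M)² = 3436398.00; s = √(3436398.00/9) = 617.917
Cutoffs: 735.000 ± 2·617.917 → [-500.8, 1970.8]
Outside: 2477 → excluded.
Retained (n=9): Σ = 4873, mean = 4873/9 = 541.444

541.4 ms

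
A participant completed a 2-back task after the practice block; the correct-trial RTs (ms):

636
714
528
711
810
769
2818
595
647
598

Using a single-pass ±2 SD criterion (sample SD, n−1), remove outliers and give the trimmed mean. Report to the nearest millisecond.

668 ms

n = 10, ΣRT = 8826, M = 882.600
Σ(x−M)² = 4227592.40; s = √(4227592.40/9) = 685.370
Cutoffs: 882.600 ± 2·685.370 → [-488.1, 2253.3]
Outside: 2818 → excluded.
Retained (n=9): Σ = 6008, mean = 6008/9 = 667.556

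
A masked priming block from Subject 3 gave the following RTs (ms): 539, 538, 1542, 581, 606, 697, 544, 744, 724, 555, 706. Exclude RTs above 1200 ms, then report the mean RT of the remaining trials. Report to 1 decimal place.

Excluded: 1542
Retained (n=10): Σ = 6234
Mean = 6234/10 = 623.4000

623.4 ms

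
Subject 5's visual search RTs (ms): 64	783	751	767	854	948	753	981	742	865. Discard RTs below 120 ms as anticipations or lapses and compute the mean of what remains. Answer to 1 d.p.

827.1 ms

Excluded: 64
Retained (n=9): Σ = 7444
Mean = 7444/9 = 827.1111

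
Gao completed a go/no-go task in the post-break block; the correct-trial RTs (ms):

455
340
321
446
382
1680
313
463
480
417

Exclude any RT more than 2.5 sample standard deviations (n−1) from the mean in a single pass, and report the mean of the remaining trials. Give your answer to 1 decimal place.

n = 10, ΣRT = 5297, M = 529.700
Σ(x−M)² = 1503712.10; s = √(1503712.10/9) = 408.753
Cutoffs: 529.700 ± 2.5·408.753 → [-492.2, 1551.6]
Outside: 1680 → excluded.
Retained (n=9): Σ = 3617, mean = 3617/9 = 401.889

401.9 ms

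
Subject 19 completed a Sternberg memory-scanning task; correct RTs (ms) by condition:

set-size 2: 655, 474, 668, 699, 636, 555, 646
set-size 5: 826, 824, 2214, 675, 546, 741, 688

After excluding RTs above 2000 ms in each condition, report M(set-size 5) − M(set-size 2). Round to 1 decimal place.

97.7 ms

set-size 5: exclude 2214
M(set-size 2) = 4333/7 = 619.000
M(set-size 5) = 4300/6 = 716.667
Difference = 716.667 − 619.000 = 97.667 ms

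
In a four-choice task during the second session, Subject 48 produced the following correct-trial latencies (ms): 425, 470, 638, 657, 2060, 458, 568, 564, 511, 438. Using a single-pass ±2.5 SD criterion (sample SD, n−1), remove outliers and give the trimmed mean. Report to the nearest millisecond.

525 ms

n = 10, ΣRT = 6789, M = 678.900
Σ(x−M)² = 2178214.90; s = √(2178214.90/9) = 491.959
Cutoffs: 678.900 ± 2.5·491.959 → [-551.0, 1908.8]
Outside: 2060 → excluded.
Retained (n=9): Σ = 4729, mean = 4729/9 = 525.444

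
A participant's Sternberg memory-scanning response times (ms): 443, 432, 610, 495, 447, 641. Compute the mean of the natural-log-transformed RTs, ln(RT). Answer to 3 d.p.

ln(RT): 6.0936, 6.0684, 6.4135, 6.2046, 6.1026, 6.4630
Σ ln(RT) = 37.3456
Mean = 37.3456/6 = 6.22427

6.224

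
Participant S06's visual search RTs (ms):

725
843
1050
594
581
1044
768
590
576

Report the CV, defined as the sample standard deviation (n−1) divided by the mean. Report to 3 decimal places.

n = 9, Σ = 6771, M = 752.3333
Σ(x−M)² = 294758.000; s = √(294758.000/8) = 191.9499
CV = 191.9499 / 752.3333 = 0.25514

0.255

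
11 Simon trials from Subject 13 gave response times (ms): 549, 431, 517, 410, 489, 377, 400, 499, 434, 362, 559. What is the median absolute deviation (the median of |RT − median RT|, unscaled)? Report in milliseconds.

Sorted: 362, 377, 400, 410, 431, 434, 489, 499, 517, 549, 559 → median = 434
|x − 434|: 115, 3, 83, 24, 55, 57, 34, 65, 0, 72, 125
Sorted deviations: 0, 3, 24, 34, 55, 57, 65, 72, 83, 115, 125 → MAD = 57

57 ms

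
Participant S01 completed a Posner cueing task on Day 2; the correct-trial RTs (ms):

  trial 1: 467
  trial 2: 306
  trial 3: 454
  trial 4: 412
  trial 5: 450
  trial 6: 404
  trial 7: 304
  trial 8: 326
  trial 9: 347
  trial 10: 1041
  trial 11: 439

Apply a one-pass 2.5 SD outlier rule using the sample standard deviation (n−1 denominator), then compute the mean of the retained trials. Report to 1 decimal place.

390.9 ms

n = 11, ΣRT = 4950, M = 450.000
Σ(x−M)² = 421304.00; s = √(421304.00/10) = 205.257
Cutoffs: 450.000 ± 2.5·205.257 → [-63.1, 963.1]
Outside: 1041 → excluded.
Retained (n=10): Σ = 3909, mean = 3909/10 = 390.900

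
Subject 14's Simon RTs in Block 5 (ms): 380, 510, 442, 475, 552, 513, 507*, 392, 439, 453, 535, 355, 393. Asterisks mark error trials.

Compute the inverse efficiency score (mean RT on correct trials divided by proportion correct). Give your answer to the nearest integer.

491 ms

Correct trials (n=12): 380, 510, 442, 475, 552, 513, 392, 439, 453, 535, 355, 393
Mean correct RT = 5439/12 = 453.2500 ms
Proportion correct = 12/13
IES = 453.2500 / (12/13) = 491.021 ms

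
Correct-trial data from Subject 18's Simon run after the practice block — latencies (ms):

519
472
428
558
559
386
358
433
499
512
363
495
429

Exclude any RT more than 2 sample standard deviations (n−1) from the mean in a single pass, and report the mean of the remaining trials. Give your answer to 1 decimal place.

n = 13, ΣRT = 6011, M = 462.385
Σ(x−M)² = 56409.08; s = √(56409.08/12) = 68.562
Cutoffs: 462.385 ± 2·68.562 → [325.3, 599.5]
No RTs fall outside the cutoffs; all 13 retained. Mean = 6011/13 = 462.385

462.4 ms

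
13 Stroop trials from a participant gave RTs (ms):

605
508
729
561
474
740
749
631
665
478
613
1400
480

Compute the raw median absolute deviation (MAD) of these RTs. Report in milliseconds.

Sorted: 474, 478, 480, 508, 561, 605, 613, 631, 665, 729, 740, 749, 1400 → median = 613
|x − 613|: 8, 105, 116, 52, 139, 127, 136, 18, 52, 135, 0, 787, 133
Sorted deviations: 0, 8, 18, 52, 52, 105, 116, 127, 133, 135, 136, 139, 787 → MAD = 116

116 ms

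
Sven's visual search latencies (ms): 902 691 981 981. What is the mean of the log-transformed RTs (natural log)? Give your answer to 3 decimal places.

6.780

ln(RT): 6.8046, 6.5381, 6.8886, 6.8886
Σ ln(RT) = 27.1199
Mean = 27.1199/4 = 6.77997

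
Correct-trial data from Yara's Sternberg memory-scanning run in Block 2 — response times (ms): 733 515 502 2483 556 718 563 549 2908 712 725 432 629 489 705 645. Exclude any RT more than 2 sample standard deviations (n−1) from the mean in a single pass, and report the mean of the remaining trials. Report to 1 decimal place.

n = 16, ΣRT = 13864, M = 866.500
Σ(x−M)² = 7873150.00; s = √(7873150.00/15) = 724.484
Cutoffs: 866.500 ± 2·724.484 → [-582.5, 2315.5]
Outside: 2483, 2908 → excluded.
Retained (n=14): Σ = 8473, mean = 8473/14 = 605.214

605.2 ms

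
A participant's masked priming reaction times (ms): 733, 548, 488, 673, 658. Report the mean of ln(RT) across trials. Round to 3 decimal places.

ln(RT): 6.5971, 6.3063, 6.1903, 6.5117, 6.4892
Σ ln(RT) = 32.0947
Mean = 32.0947/5 = 6.41894

6.419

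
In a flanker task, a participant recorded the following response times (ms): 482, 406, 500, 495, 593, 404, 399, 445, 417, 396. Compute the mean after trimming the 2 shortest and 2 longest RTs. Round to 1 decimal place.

441.5 ms

Sorted: 396, 399, 404, 406, 417, 445, 482, 495, 500, 593
Drop lowest 2 (396, 399) and highest 2 (500, 593)
Remaining (n=6): Σ = 2649, mean = 2649/6 = 441.500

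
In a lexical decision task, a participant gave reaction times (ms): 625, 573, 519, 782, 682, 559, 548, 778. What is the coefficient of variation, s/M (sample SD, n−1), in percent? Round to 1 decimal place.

16.3%

n = 8, Σ = 5066, M = 633.2500
Σ(x−M)² = 74987.500; s = √(74987.500/7) = 103.5012
CV = 103.5012 / 633.2500 = 0.16344 = 16.344%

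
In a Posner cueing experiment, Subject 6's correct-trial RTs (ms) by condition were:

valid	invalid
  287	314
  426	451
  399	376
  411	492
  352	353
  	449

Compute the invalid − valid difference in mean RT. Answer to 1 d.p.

M(valid) = 1875/5 = 375.000
M(invalid) = 2435/6 = 405.833
Difference = 405.833 − 375.000 = 30.833 ms

30.8 ms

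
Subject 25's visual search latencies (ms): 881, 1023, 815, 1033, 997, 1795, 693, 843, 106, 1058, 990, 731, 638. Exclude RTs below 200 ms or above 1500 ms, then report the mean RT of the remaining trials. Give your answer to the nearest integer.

Excluded: 106, 1795
Retained (n=11): Σ = 9702
Mean = 9702/11 = 882.0000

882 ms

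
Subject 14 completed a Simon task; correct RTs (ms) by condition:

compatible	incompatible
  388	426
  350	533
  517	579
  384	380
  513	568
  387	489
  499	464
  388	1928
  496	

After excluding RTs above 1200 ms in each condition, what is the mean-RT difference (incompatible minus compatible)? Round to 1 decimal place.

55.5 ms

incompatible: exclude 1928
M(compatible) = 3922/9 = 435.778
M(incompatible) = 3439/7 = 491.286
Difference = 491.286 − 435.778 = 55.508 ms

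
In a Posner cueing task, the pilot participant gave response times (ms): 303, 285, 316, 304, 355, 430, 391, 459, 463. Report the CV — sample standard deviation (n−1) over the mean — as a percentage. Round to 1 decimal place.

n = 9, Σ = 3306, M = 367.3333
Σ(x−M)² = 39758.000; s = √(39758.000/8) = 70.4965
CV = 70.4965 / 367.3333 = 0.19191 = 19.191%

19.2%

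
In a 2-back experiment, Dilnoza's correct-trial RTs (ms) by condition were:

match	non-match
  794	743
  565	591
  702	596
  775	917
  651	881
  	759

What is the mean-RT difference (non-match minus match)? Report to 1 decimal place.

50.4 ms

M(match) = 3487/5 = 697.400
M(non-match) = 4487/6 = 747.833
Difference = 747.833 − 697.400 = 50.433 ms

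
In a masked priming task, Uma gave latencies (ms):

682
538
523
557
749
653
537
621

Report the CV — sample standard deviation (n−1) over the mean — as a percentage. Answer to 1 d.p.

13.5%

n = 8, Σ = 4860, M = 607.5000
Σ(x−M)² = 47316.000; s = √(47316.000/7) = 82.2157
CV = 82.2157 / 607.5000 = 0.13533 = 13.533%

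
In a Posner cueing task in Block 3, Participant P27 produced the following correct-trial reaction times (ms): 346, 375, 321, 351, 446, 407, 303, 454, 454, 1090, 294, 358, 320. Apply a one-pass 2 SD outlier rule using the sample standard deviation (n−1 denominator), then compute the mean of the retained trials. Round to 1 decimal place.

n = 13, ΣRT = 5519, M = 424.538
Σ(x−M)² = 517261.23; s = √(517261.23/12) = 207.618
Cutoffs: 424.538 ± 2·207.618 → [9.3, 839.8]
Outside: 1090 → excluded.
Retained (n=12): Σ = 4429, mean = 4429/12 = 369.083

369.1 ms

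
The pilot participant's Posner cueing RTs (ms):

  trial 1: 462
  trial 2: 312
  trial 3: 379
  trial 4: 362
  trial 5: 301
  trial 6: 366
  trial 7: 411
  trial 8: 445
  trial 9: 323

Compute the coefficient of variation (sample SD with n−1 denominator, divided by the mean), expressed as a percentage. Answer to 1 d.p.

15.3%

n = 9, Σ = 3361, M = 373.4444
Σ(x−M)² = 26158.222; s = √(26158.222/8) = 57.1820
CV = 57.1820 / 373.4444 = 0.15312 = 15.312%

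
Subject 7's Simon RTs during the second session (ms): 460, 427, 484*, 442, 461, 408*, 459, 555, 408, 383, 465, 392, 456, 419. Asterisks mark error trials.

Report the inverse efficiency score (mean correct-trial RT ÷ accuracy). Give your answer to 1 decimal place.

517.9 ms

Correct trials (n=12): 460, 427, 442, 461, 459, 555, 408, 383, 465, 392, 456, 419
Mean correct RT = 5327/12 = 443.9167 ms
Proportion correct = 12/14
IES = 443.9167 / (12/14) = 517.903 ms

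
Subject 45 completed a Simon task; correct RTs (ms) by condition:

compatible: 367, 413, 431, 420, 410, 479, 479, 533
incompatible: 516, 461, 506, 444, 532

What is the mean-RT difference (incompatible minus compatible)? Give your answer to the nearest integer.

50 ms

M(compatible) = 3532/8 = 441.500
M(incompatible) = 2459/5 = 491.800
Difference = 491.800 − 441.500 = 50.300 ms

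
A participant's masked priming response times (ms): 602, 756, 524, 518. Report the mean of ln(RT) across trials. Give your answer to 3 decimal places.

6.385

ln(RT): 6.4003, 6.6280, 6.2615, 6.2500
Σ ln(RT) = 25.5398
Mean = 25.5398/4 = 6.38494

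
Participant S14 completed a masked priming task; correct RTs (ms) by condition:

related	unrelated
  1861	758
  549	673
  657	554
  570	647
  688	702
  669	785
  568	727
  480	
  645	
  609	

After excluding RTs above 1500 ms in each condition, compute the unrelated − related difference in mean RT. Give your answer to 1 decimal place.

related: exclude 1861
M(related) = 5435/9 = 603.889
M(unrelated) = 4846/7 = 692.286
Difference = 692.286 − 603.889 = 88.397 ms

88.4 ms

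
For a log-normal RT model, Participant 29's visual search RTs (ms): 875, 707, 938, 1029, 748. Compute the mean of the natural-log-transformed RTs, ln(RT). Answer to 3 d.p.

6.747

ln(RT): 6.7742, 6.5610, 6.8437, 6.9363, 6.6174
Σ ln(RT) = 33.7328
Mean = 33.7328/5 = 6.74655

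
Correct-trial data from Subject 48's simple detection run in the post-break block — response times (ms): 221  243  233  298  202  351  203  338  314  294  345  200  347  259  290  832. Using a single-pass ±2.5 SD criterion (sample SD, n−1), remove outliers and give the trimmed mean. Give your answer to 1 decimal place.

n = 16, ΣRT = 4970, M = 310.625
Σ(x−M)² = 334505.75; s = √(334505.75/15) = 149.333
Cutoffs: 310.625 ± 2.5·149.333 → [-62.7, 684.0]
Outside: 832 → excluded.
Retained (n=15): Σ = 4138, mean = 4138/15 = 275.867

275.9 ms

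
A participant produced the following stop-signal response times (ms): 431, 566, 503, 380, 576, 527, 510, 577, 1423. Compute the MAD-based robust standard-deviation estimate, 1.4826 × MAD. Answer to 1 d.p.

72.6 ms

Sorted: 380, 431, 503, 510, 527, 566, 576, 577, 1423 → median = 527
|x − 527| sorted: 0, 17, 24, 39, 49, 50, 96, 147, 896 → MAD = 49
Robust SD ≈ 1.4826 × 49 = 72.647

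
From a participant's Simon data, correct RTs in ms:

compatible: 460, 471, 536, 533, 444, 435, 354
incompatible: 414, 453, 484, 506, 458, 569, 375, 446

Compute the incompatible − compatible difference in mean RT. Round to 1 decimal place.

1.3 ms

M(compatible) = 3233/7 = 461.857
M(incompatible) = 3705/8 = 463.125
Difference = 463.125 − 461.857 = 1.268 ms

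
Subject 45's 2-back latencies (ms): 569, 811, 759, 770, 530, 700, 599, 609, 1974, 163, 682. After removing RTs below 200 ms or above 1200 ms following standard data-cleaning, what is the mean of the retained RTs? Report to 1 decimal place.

669.9 ms

Excluded: 163, 1974
Retained (n=9): Σ = 6029
Mean = 6029/9 = 669.8889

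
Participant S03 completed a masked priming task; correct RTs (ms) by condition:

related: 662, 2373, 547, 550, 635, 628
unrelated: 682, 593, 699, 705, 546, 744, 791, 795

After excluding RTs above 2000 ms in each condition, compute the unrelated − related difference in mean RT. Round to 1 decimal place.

90.0 ms

related: exclude 2373
M(related) = 3022/5 = 604.400
M(unrelated) = 5555/8 = 694.375
Difference = 694.375 − 604.400 = 89.975 ms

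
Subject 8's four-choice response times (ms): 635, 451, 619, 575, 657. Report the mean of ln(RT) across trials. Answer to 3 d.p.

ln(RT): 6.4536, 6.1115, 6.4281, 6.3544, 6.4877
Σ ln(RT) = 31.8353
Mean = 31.8353/5 = 6.36705

6.367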